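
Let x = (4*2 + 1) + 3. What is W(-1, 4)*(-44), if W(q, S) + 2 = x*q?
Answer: 616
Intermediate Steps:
x = 12 (x = (8 + 1) + 3 = 9 + 3 = 12)
W(q, S) = -2 + 12*q
W(-1, 4)*(-44) = (-2 + 12*(-1))*(-44) = (-2 - 12)*(-44) = -14*(-44) = 616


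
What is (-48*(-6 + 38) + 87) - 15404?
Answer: -16853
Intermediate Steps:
(-48*(-6 + 38) + 87) - 15404 = (-48*32 + 87) - 15404 = (-1536 + 87) - 15404 = -1449 - 15404 = -16853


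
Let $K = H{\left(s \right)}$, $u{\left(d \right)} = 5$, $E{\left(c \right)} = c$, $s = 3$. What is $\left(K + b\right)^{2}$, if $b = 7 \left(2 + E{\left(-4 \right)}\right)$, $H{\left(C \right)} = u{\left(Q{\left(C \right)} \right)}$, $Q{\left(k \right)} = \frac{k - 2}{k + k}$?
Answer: $81$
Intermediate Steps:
$Q{\left(k \right)} = \frac{-2 + k}{2 k}$
$H{\left(C \right)} = 5$
$K = 5$
$b = -14$ ($b = 7 \left(2 - 4\right) = 7 \left(-2\right) = -14$)
$\left(K + b\right)^{2} = \left(5 - 14\right)^{2} = \left(-9\right)^{2} = 81$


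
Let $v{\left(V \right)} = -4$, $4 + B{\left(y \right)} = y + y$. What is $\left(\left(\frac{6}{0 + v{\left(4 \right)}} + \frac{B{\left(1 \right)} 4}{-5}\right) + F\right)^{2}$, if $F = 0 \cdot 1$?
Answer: $\frac{1}{100} \approx 0.01$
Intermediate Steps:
$B{\left(y \right)} = -4 + 2 y$ ($B{\left(y \right)} = -4 + \left(y + y\right) = -4 + 2 y$)
$F = 0$
$\left(\left(\frac{6}{0 + v{\left(4 \right)}} + \frac{B{\left(1 \right)} 4}{-5}\right) + F\right)^{2} = \left(\left(\frac{6}{0 - 4} + \frac{\left(-4 + 2 \cdot 1\right) 4}{-5}\right) + 0\right)^{2} = \left(\left(\frac{6}{-4} + \left(-4 + 2\right) 4 \left(- \frac{1}{5}\right)\right) + 0\right)^{2} = \left(\left(6 \left(- \frac{1}{4}\right) + \left(-2\right) 4 \left(- \frac{1}{5}\right)\right) + 0\right)^{2} = \left(\left(- \frac{3}{2} - - \frac{8}{5}\right) + 0\right)^{2} = \left(\left(- \frac{3}{2} + \frac{8}{5}\right) + 0\right)^{2} = \left(\frac{1}{10} + 0\right)^{2} = \left(\frac{1}{10}\right)^{2} = \frac{1}{100}$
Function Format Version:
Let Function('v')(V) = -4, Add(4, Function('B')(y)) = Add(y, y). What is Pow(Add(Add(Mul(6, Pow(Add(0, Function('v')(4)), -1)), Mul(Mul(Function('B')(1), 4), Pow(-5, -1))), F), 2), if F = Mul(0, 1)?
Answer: Rational(1, 100) ≈ 0.010000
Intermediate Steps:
Function('B')(y) = Add(-4, Mul(2, y)) (Function('B')(y) = Add(-4, Add(y, y)) = Add(-4, Mul(2, y)))
F = 0
Pow(Add(Add(Mul(6, Pow(Add(0, Function('v')(4)), -1)), Mul(Mul(Function('B')(1), 4), Pow(-5, -1))), F), 2) = Pow(Add(Add(Mul(6, Pow(Add(0, -4), -1)), Mul(Mul(Add(-4, Mul(2, 1)), 4), Pow(-5, -1))), 0), 2) = Pow(Add(Add(Mul(6, Pow(-4, -1)), Mul(Mul(Add(-4, 2), 4), Rational(-1, 5))), 0), 2) = Pow(Add(Add(Mul(6, Rational(-1, 4)), Mul(Mul(-2, 4), Rational(-1, 5))), 0), 2) = Pow(Add(Add(Rational(-3, 2), Mul(-8, Rational(-1, 5))), 0), 2) = Pow(Add(Add(Rational(-3, 2), Rational(8, 5)), 0), 2) = Pow(Add(Rational(1, 10), 0), 2) = Pow(Rational(1, 10), 2) = Rational(1, 100)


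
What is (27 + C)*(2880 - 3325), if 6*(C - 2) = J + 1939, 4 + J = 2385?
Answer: -333305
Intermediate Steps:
J = 2381 (J = -4 + 2385 = 2381)
C = 722 (C = 2 + (2381 + 1939)/6 = 2 + (⅙)*4320 = 2 + 720 = 722)
(27 + C)*(2880 - 3325) = (27 + 722)*(2880 - 3325) = 749*(-445) = -333305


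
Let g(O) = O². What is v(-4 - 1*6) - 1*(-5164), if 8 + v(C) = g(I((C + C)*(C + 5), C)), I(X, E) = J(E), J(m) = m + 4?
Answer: 5192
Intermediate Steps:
J(m) = 4 + m
I(X, E) = 4 + E
v(C) = -8 + (4 + C)²
v(-4 - 1*6) - 1*(-5164) = (-8 + (4 + (-4 - 1*6))²) - 1*(-5164) = (-8 + (4 + (-4 - 6))²) + 5164 = (-8 + (4 - 10)²) + 5164 = (-8 + (-6)²) + 5164 = (-8 + 36) + 5164 = 28 + 5164 = 5192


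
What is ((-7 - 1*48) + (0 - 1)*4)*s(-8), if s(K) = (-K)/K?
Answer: 59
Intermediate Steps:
s(K) = -1
((-7 - 1*48) + (0 - 1)*4)*s(-8) = ((-7 - 1*48) + (0 - 1)*4)*(-1) = ((-7 - 48) - 1*4)*(-1) = (-55 - 4)*(-1) = -59*(-1) = 59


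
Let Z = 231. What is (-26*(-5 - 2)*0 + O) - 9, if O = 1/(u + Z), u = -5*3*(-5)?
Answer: -2753/306 ≈ -8.9967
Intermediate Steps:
u = 75 (u = -15*(-5) = 75)
O = 1/306 (O = 1/(75 + 231) = 1/306 ≈ 0.0032680)
(-26*(-5 - 2)*0 + O) - 9 = (-26*(-5 - 2)*0 + 1/306) - 9 = (-(-182)*0 + 1/306) - 9 = (-26*0 + 1/306) - 9 = (0 + 1/306) - 9 = 1/306 - 9 = -2753/306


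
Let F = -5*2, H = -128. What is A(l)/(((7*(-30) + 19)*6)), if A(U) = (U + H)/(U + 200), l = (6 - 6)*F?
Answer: 8/14325 ≈ 0.00055846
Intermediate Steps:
F = -10
l = 0 (l = (6 - 6)*(-10) = 0*(-10) = 0)
A(U) = (-128 + U)/(200 + U) (A(U) = (U - 128)/(U + 200) = (-128 + U)/(200 + U))
A(l)/(((7*(-30) + 19)*6)) = ((-128 + 0)/(200 + 0))/(((7*(-30) + 19)*6)) = (-128/200)/(((-210 + 19)*6)) = ((1/200)*(-128))/((-191*6)) = -16/25/(-1146) = -16/25*(-1/1146) = 8/14325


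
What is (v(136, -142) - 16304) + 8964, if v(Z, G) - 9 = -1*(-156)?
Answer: -7175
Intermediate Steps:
v(Z, G) = 165 (v(Z, G) = 9 - 1*(-156) = 9 + 156 = 165)
(v(136, -142) - 16304) + 8964 = (165 - 16304) + 8964 = -16139 + 8964 = -7175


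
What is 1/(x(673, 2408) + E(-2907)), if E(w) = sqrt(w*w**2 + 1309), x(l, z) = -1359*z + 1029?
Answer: -3271443/10726905337583 - I*sqrt(24566035334)/10726905337583 ≈ -3.0498e-7 - 1.4611e-8*I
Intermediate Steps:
x(l, z) = 1029 - 1359*z
E(w) = sqrt(1309 + w**3) (E(w) = sqrt(w**3 + 1309) = sqrt(1309 + w**3))
1/(x(673, 2408) + E(-2907)) = 1/((1029 - 1359*2408) + sqrt(1309 + (-2907)**3)) = 1/((1029 - 3272472) + sqrt(1309 - 24566036643)) = 1/(-3271443 + sqrt(-24566035334)) = 1/(-3271443 + I*sqrt(24566035334))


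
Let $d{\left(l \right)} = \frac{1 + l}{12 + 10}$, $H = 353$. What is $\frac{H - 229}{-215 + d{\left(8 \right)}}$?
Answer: $- \frac{2728}{4721} \approx -0.57784$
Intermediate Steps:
$d{\left(l \right)} = \frac{1}{22} + \frac{l}{22}$ ($d{\left(l \right)} = \frac{1 + l}{22} = \left(1 + l\right) \frac{1}{22} = \frac{1}{22} + \frac{l}{22}$)
$\frac{H - 229}{-215 + d{\left(8 \right)}} = \frac{353 - 229}{-215 + \left(\frac{1}{22} + \frac{1}{22} \cdot 8\right)} = \frac{124}{-215 + \left(\frac{1}{22} + \frac{4}{11}\right)} = \frac{124}{-215 + \frac{9}{22}} = \frac{124}{- \frac{4721}{22}} = 124 \left(- \frac{22}{4721}\right) = - \frac{2728}{4721}$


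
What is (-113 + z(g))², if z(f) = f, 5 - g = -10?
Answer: 9604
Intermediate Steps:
g = 15 (g = 5 - 1*(-10) = 5 + 10 = 15)
(-113 + z(g))² = (-113 + 15)² = (-98)² = 9604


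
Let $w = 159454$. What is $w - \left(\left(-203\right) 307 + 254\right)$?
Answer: $221521$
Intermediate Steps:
$w - \left(\left(-203\right) 307 + 254\right) = 159454 - \left(\left(-203\right) 307 + 254\right) = 159454 - \left(-62321 + 254\right) = 159454 - -62067 = 159454 + 62067 = 221521$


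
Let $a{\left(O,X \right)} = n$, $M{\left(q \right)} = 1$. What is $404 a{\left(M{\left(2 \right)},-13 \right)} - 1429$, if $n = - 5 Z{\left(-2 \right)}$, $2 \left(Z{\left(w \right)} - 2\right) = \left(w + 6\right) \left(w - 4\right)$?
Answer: $18771$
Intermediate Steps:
$Z{\left(w \right)} = 2 + \frac{\left(-4 + w\right) \left(6 + w\right)}{2}$ ($Z{\left(w \right)} = 2 + \frac{\left(w + 6\right) \left(w - 4\right)}{2} = 2 + \frac{\left(6 + w\right) \left(-4 + w\right)}{2} = 2 + \frac{\left(-4 + w\right) \left(6 + w\right)}{2}$)
$n = 50$ ($n = - 5 \left(-10 - 2 + \frac{\left(-2\right)^{2}}{2}\right) = - 5 \left(-10 - 2 + \frac{1}{2} \cdot 4\right) = - 5 \left(-10 - 2 + 2\right) = \left(-5\right) \left(-10\right) = 50$)
$a{\left(O,X \right)} = 50$
$404 a{\left(M{\left(2 \right)},-13 \right)} - 1429 = 404 \cdot 50 - 1429 = 20200 - 1429 = 18771$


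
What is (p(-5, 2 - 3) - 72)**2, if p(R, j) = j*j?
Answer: 5041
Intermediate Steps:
p(R, j) = j**2
(p(-5, 2 - 3) - 72)**2 = ((2 - 3)**2 - 72)**2 = ((-1)**2 - 72)**2 = (1 - 72)**2 = (-71)**2 = 5041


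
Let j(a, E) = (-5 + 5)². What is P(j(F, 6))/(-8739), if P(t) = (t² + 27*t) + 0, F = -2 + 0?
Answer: 0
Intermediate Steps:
F = -2
j(a, E) = 0 (j(a, E) = 0² = 0)
P(t) = t² + 27*t
P(j(F, 6))/(-8739) = (0*(27 + 0))/(-8739) = (0*27)*(-1/8739) = 0*(-1/8739) = 0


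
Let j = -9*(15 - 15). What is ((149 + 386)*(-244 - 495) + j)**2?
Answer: 156313483225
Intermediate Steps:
j = 0 (j = -9*0 = 0)
((149 + 386)*(-244 - 495) + j)**2 = ((149 + 386)*(-244 - 495) + 0)**2 = (535*(-739) + 0)**2 = (-395365 + 0)**2 = (-395365)**2 = 156313483225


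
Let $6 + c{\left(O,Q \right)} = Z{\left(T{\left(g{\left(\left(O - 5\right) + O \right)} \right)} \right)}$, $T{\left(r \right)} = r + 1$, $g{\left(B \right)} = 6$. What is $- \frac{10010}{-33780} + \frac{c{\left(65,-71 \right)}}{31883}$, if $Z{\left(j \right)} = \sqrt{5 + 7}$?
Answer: $\frac{31894615}{107700774} + \frac{2 \sqrt{3}}{31883} \approx 0.29625$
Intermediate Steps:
$T{\left(r \right)} = 1 + r$
$Z{\left(j \right)} = 2 \sqrt{3}$ ($Z{\left(j \right)} = \sqrt{12} = 2 \sqrt{3}$)
$c{\left(O,Q \right)} = -6 + 2 \sqrt{3}$
$- \frac{10010}{-33780} + \frac{c{\left(65,-71 \right)}}{31883} = - \frac{10010}{-33780} + \frac{-6 + 2 \sqrt{3}}{31883} = \left(-10010\right) \left(- \frac{1}{33780}\right) + \left(-6 + 2 \sqrt{3}\right) \frac{1}{31883} = \frac{1001}{3378} - \left(\frac{6}{31883} - \frac{2 \sqrt{3}}{31883}\right) = \frac{31894615}{107700774} + \frac{2 \sqrt{3}}{31883}$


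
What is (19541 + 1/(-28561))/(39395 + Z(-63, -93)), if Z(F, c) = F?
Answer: 139527625/280840313 ≈ 0.49682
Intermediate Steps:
(19541 + 1/(-28561))/(39395 + Z(-63, -93)) = (19541 + 1/(-28561))/(39395 - 63) = (19541 - 1/28561)/39332 = (558110500/28561)*(1/39332) = 139527625/280840313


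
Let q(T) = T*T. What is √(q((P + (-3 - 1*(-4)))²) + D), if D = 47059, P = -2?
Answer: 2*√11765 ≈ 216.93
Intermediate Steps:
q(T) = T²
√(q((P + (-3 - 1*(-4)))²) + D) = √(((-2 + (-3 - 1*(-4)))²)² + 47059) = √(((-2 + (-3 + 4))²)² + 47059) = √(((-2 + 1)²)² + 47059) = √(((-1)²)² + 47059) = √(1² + 47059) = √(1 + 47059) = √47060 = 2*√11765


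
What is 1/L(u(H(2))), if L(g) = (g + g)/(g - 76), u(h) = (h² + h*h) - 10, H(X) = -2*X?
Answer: -27/22 ≈ -1.2273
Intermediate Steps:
u(h) = -10 + 2*h² (u(h) = (h² + h²) - 10 = 2*h² - 10 = -10 + 2*h²)
L(g) = 2*g/(-76 + g) (L(g) = (2*g)/(-76 + g) = 2*g/(-76 + g))
1/L(u(H(2))) = 1/(2*(-10 + 2*(-2*2)²)/(-76 + (-10 + 2*(-2*2)²))) = 1/(2*(-10 + 2*(-4)²)/(-76 + (-10 + 2*(-4)²))) = 1/(2*(-10 + 2*16)/(-76 + (-10 + 2*16))) = 1/(2*(-10 + 32)/(-76 + (-10 + 32))) = 1/(2*22/(-76 + 22)) = 1/(2*22/(-54)) = 1/(2*22*(-1/54)) = 1/(-22/27) = -27/22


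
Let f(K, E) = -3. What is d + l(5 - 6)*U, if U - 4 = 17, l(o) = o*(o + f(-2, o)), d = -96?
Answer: -12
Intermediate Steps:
l(o) = o*(-3 + o) (l(o) = o*(o - 3) = o*(-3 + o))
U = 21 (U = 4 + 17 = 21)
d + l(5 - 6)*U = -96 + ((5 - 6)*(-3 + (5 - 6)))*21 = -96 - (-3 - 1)*21 = -96 - 1*(-4)*21 = -96 + 4*21 = -96 + 84 = -12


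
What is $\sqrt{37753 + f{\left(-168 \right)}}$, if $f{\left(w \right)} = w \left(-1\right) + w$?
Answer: $\sqrt{37753} \approx 194.3$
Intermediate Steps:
$f{\left(w \right)} = 0$ ($f{\left(w \right)} = - w + w = 0$)
$\sqrt{37753 + f{\left(-168 \right)}} = \sqrt{37753 + 0} = \sqrt{37753}$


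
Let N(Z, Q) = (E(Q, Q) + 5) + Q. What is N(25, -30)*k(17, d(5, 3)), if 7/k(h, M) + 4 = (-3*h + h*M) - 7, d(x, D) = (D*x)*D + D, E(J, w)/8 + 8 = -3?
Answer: -791/754 ≈ -1.0491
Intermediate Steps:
E(J, w) = -88 (E(J, w) = -64 + 8*(-3) = -64 - 24 = -88)
d(x, D) = D + x*D² (d(x, D) = x*D² + D = D + x*D²)
N(Z, Q) = -83 + Q (N(Z, Q) = (-88 + 5) + Q = -83 + Q)
k(h, M) = 7/(-11 - 3*h + M*h) (k(h, M) = 7/(-4 + ((-3*h + h*M) - 7)) = 7/(-4 + ((-3*h + M*h) - 7)) = 7/(-4 + (-7 - 3*h + M*h)) = 7/(-11 - 3*h + M*h))
N(25, -30)*k(17, d(5, 3)) = (-83 - 30)*(7/(-11 - 3*17 + (3*(1 + 3*5))*17)) = -791/(-11 - 51 + (3*(1 + 15))*17) = -791/(-11 - 51 + (3*16)*17) = -791/(-11 - 51 + 48*17) = -791/(-11 - 51 + 816) = -791/754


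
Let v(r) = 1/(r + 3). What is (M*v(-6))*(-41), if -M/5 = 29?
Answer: -5945/3 ≈ -1981.7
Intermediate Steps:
M = -145 (M = -5*29 = -145)
v(r) = 1/(3 + r)
(M*v(-6))*(-41) = -145/(3 - 6)*(-41) = -145/(-3)*(-41) = -145*(-1/3)*(-41) = (145/3)*(-41) = -5945/3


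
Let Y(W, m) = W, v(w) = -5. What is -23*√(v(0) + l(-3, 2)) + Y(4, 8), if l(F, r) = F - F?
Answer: 4 - 23*I*√5 ≈ 4.0 - 51.43*I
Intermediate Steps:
l(F, r) = 0
-23*√(v(0) + l(-3, 2)) + Y(4, 8) = -23*√(-5 + 0) + 4 = -23*I*√5 + 4 = 4 - 23*I*√5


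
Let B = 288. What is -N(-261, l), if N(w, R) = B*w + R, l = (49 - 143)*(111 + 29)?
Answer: 88328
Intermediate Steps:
l = -13160 (l = -94*140 = -13160)
N(w, R) = R + 288*w (N(w, R) = 288*w + R = R + 288*w)
-N(-261, l) = -(-13160 + 288*(-261)) = -(-13160 - 75168) = -1*(-88328) = 88328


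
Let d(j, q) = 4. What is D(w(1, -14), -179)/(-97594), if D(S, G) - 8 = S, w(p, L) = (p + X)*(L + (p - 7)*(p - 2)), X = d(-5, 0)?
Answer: 16/48797 ≈ 0.00032789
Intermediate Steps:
X = 4
w(p, L) = (4 + p)*(L + (-7 + p)*(-2 + p)) (w(p, L) = (p + 4)*(L + (p - 7)*(p - 2)) = (4 + p)*(L + (-7 + p)*(-2 + p)))
D(S, G) = 8 + S
D(w(1, -14), -179)/(-97594) = (8 + (56 + 1³ - 22*1 - 5*1² + 4*(-14) - 14*1))/(-97594) = (8 + (56 + 1 - 22 - 5*1 - 56 - 14))*(-1/97594) = (8 + (56 + 1 - 22 - 5 - 56 - 14))*(-1/97594) = (8 - 40)*(-1/97594) = -32*(-1/97594) = 16/48797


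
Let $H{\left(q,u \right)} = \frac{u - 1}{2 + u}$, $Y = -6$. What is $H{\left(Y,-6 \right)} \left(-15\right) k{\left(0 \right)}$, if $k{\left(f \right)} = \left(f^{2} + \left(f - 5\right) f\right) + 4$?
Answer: $-105$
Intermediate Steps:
$H{\left(q,u \right)} = \frac{-1 + u}{2 + u}$
$k{\left(f \right)} = 4 + f^{2} + f \left(-5 + f\right)$ ($k{\left(f \right)} = \left(f^{2} + \left(f - 5\right) f\right) + 4 = \left(f^{2} + \left(-5 + f\right) f\right) + 4 = \left(f^{2} + f \left(-5 + f\right)\right) + 4 = 4 + f^{2} + f \left(-5 + f\right)$)
$H{\left(Y,-6 \right)} \left(-15\right) k{\left(0 \right)} = \frac{-1 - 6}{2 - 6} \left(-15\right) \left(4 - 0 + 2 \cdot 0^{2}\right) = \frac{1}{-4} \left(-7\right) \left(-15\right) \left(4 + 0 + 2 \cdot 0\right) = \left(- \frac{1}{4}\right) \left(-7\right) \left(-15\right) \left(4 + 0 + 0\right) = \frac{7}{4} \left(-15\right) 4 = \left(- \frac{105}{4}\right) 4 = -105$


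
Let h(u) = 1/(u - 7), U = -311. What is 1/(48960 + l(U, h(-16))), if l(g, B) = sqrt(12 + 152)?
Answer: 12240/599270359 - sqrt(41)/1198540718 ≈ 2.0419e-5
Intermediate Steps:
h(u) = 1/(-7 + u)
l(g, B) = 2*sqrt(41) (l(g, B) = sqrt(164) = 2*sqrt(41))
1/(48960 + l(U, h(-16))) = 1/(48960 + 2*sqrt(41))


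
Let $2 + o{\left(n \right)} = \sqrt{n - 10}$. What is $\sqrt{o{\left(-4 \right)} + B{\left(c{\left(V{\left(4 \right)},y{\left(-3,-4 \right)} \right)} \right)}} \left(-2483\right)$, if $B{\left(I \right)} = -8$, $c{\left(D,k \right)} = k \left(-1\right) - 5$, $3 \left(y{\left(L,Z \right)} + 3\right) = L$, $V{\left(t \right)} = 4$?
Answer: $- 2483 \sqrt{-10 + i \sqrt{14}} \approx -1444.7 - 7983.7 i$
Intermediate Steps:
$y{\left(L,Z \right)} = -3 + \frac{L}{3}$
$c{\left(D,k \right)} = -5 - k$ ($c{\left(D,k \right)} = - k - 5 = -5 - k$)
$o{\left(n \right)} = -2 + \sqrt{-10 + n}$ ($o{\left(n \right)} = -2 + \sqrt{n - 10} = -2 + \sqrt{-10 + n}$)
$\sqrt{o{\left(-4 \right)} + B{\left(c{\left(V{\left(4 \right)},y{\left(-3,-4 \right)} \right)} \right)}} \left(-2483\right) = \sqrt{\left(-2 + \sqrt{-10 - 4}\right) - 8} \left(-2483\right) = \sqrt{\left(-2 + \sqrt{-14}\right) - 8} \left(-2483\right) = \sqrt{\left(-2 + i \sqrt{14}\right) - 8} \left(-2483\right) = \sqrt{-10 + i \sqrt{14}} \left(-2483\right) = - 2483 \sqrt{-10 + i \sqrt{14}}$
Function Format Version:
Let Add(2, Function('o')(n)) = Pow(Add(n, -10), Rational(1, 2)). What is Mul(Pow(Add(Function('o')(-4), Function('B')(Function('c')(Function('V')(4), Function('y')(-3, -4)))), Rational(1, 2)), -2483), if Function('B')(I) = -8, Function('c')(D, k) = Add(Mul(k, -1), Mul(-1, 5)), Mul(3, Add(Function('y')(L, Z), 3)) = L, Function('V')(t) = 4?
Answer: Mul(-2483, Pow(Add(-10, Mul(I, Pow(14, Rational(1, 2)))), Rational(1, 2))) ≈ Add(-1444.7, Mul(-7983.7, I))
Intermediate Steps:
Function('y')(L, Z) = Add(-3, Mul(Rational(1, 3), L))
Function('c')(D, k) = Add(-5, Mul(-1, k)) (Function('c')(D, k) = Add(Mul(-1, k), -5) = Add(-5, Mul(-1, k)))
Function('o')(n) = Add(-2, Pow(Add(-10, n), Rational(1, 2))) (Function('o')(n) = Add(-2, Pow(Add(n, -10), Rational(1, 2))) = Add(-2, Pow(Add(-10, n), Rational(1, 2))))
Mul(Pow(Add(Function('o')(-4), Function('B')(Function('c')(Function('V')(4), Function('y')(-3, -4)))), Rational(1, 2)), -2483) = Mul(Pow(Add(Add(-2, Pow(Add(-10, -4), Rational(1, 2))), -8), Rational(1, 2)), -2483) = Mul(Pow(Add(Add(-2, Pow(-14, Rational(1, 2))), -8), Rational(1, 2)), -2483) = Mul(Pow(Add(Add(-2, Mul(I, Pow(14, Rational(1, 2)))), -8), Rational(1, 2)), -2483) = Mul(Pow(Add(-10, Mul(I, Pow(14, Rational(1, 2)))), Rational(1, 2)), -2483) = Mul(-2483, Pow(Add(-10, Mul(I, Pow(14, Rational(1, 2)))), Rational(1, 2)))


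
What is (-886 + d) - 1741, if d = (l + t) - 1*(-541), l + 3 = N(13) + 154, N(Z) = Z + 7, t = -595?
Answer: -2510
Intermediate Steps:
N(Z) = 7 + Z
l = 171 (l = -3 + ((7 + 13) + 154) = -3 + (20 + 154) = -3 + 174 = 171)
d = 117 (d = (171 - 595) - 1*(-541) = -424 + 541 = 117)
(-886 + d) - 1741 = (-886 + 117) - 1741 = -769 - 1741 = -2510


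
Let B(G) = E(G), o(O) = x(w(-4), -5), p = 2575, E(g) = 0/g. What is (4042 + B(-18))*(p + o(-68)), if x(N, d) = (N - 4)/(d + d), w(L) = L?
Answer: 52056918/5 ≈ 1.0411e+7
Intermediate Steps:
E(g) = 0
x(N, d) = (-4 + N)/(2*d) (x(N, d) = (-4 + N)/((2*d)) = (-4 + N)*(1/(2*d)) = (-4 + N)/(2*d))
o(O) = 4/5 (o(O) = (1/2)*(-4 - 4)/(-5) = (1/2)*(-1/5)*(-8) = 4/5)
B(G) = 0
(4042 + B(-18))*(p + o(-68)) = (4042 + 0)*(2575 + 4/5) = 4042*(12879/5) = 52056918/5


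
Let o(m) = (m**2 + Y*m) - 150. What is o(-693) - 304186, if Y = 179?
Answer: 51866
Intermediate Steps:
o(m) = -150 + m**2 + 179*m (o(m) = (m**2 + 179*m) - 150 = -150 + m**2 + 179*m)
o(-693) - 304186 = (-150 + (-693)**2 + 179*(-693)) - 304186 = (-150 + 480249 - 124047) - 304186 = 356052 - 304186 = 51866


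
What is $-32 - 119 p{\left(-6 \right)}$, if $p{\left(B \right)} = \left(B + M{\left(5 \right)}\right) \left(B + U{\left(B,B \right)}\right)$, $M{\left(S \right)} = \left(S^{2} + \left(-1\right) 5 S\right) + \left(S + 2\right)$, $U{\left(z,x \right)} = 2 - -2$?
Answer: $206$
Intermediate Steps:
$U{\left(z,x \right)} = 4$ ($U{\left(z,x \right)} = 2 + 2 = 4$)
$M{\left(S \right)} = 2 + S^{2} - 4 S$ ($M{\left(S \right)} = \left(S^{2} - 5 S\right) + \left(2 + S\right) = 2 + S^{2} - 4 S$)
$p{\left(B \right)} = \left(4 + B\right) \left(7 + B\right)$ ($p{\left(B \right)} = \left(B + \left(2 + 5^{2} - 20\right)\right) \left(B + 4\right) = \left(B + \left(2 + 25 - 20\right)\right) \left(4 + B\right) = \left(B + 7\right) \left(4 + B\right) = \left(7 + B\right) \left(4 + B\right) = \left(4 + B\right) \left(7 + B\right)$)
$-32 - 119 p{\left(-6 \right)} = -32 - 119 \left(28 + \left(-6\right)^{2} + 11 \left(-6\right)\right) = -32 - 119 \left(28 + 36 - 66\right) = -32 - -238 = -32 + 238 = 206$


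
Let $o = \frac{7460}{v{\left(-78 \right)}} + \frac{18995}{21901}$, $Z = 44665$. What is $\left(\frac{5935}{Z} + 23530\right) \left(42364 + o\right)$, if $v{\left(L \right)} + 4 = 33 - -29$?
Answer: $\frac{515719261935278387}{515782487} \approx 9.9988 \cdot 10^{8}$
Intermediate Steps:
$v{\left(L \right)} = 58$ ($v{\left(L \right)} = -4 + \left(33 - -29\right) = -4 + \left(33 + 29\right) = -4 + 62 = 58$)
$o = \frac{82241585}{635129}$ ($o = \frac{7460}{58} + \frac{18995}{21901} = 7460 \cdot \frac{1}{58} + 18995 \cdot \frac{1}{21901} = \frac{3730}{29} + \frac{18995}{21901} = \frac{82241585}{635129} \approx 129.49$)
$\left(\frac{5935}{Z} + 23530\right) \left(42364 + o\right) = \left(\frac{5935}{44665} + 23530\right) \left(42364 + \frac{82241585}{635129}\right) = \left(5935 \cdot \frac{1}{44665} + 23530\right) \frac{26988846541}{635129} = \left(\frac{1187}{8933} + 23530\right) \frac{26988846541}{635129} = \frac{210194677}{8933} \cdot \frac{26988846541}{635129} = \frac{515719261935278387}{515782487}$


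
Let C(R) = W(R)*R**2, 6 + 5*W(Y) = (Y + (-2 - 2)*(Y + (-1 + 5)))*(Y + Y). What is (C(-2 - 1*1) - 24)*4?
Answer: 816/5 ≈ 163.20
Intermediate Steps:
W(Y) = -6/5 + 2*Y*(-16 - 3*Y)/5 (W(Y) = -6/5 + ((Y + (-2 - 2)*(Y + (-1 + 5)))*(Y + Y))/5 = -6/5 + ((Y - 4*(Y + 4))*(2*Y))/5 = -6/5 + ((Y - 4*(4 + Y))*(2*Y))/5 = -6/5 + ((Y + (-16 - 4*Y))*(2*Y))/5 = -6/5 + ((-16 - 3*Y)*(2*Y))/5 = -6/5 + (2*Y*(-16 - 3*Y))/5 = -6/5 + 2*Y*(-16 - 3*Y)/5)
C(R) = R**2*(-6/5 - 32*R/5 - 6*R**2/5) (C(R) = (-6/5 - 32*R/5 - 6*R**2/5)*R**2 = R**2*(-6/5 - 32*R/5 - 6*R**2/5))
(C(-2 - 1*1) - 24)*4 = (2*(-2 - 1*1)**2*(-3 - 16*(-2 - 1*1) - 3*(-2 - 1*1)**2)/5 - 24)*4 = (2*(-2 - 1)**2*(-3 - 16*(-2 - 1) - 3*(-2 - 1)**2)/5 - 24)*4 = ((2/5)*(-3)**2*(-3 - 16*(-3) - 3*(-3)**2) - 24)*4 = ((2/5)*9*(-3 + 48 - 3*9) - 24)*4 = ((2/5)*9*(-3 + 48 - 27) - 24)*4 = ((2/5)*9*18 - 24)*4 = (324/5 - 24)*4 = (204/5)*4 = 816/5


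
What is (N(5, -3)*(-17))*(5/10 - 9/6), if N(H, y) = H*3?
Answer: 255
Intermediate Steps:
N(H, y) = 3*H
(N(5, -3)*(-17))*(5/10 - 9/6) = ((3*5)*(-17))*(5/10 - 9/6) = (15*(-17))*(5*(⅒) - 9*⅙) = -255*(½ - 3/2) = -255*(-1) = 255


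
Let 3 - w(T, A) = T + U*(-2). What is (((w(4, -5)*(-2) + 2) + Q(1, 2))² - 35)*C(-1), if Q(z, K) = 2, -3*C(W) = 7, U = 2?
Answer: 217/3 ≈ 72.333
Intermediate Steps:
C(W) = -7/3 (C(W) = -⅓*7 = -7/3)
w(T, A) = 7 - T (w(T, A) = 3 - (T + 2*(-2)) = 3 - (T - 4) = 3 - (-4 + T) = 3 + (4 - T) = 7 - T)
(((w(4, -5)*(-2) + 2) + Q(1, 2))² - 35)*C(-1) = ((((7 - 1*4)*(-2) + 2) + 2)² - 35)*(-7/3) = ((((7 - 4)*(-2) + 2) + 2)² - 35)*(-7/3) = (((3*(-2) + 2) + 2)² - 35)*(-7/3) = (((-6 + 2) + 2)² - 35)*(-7/3) = ((-4 + 2)² - 35)*(-7/3) = ((-2)² - 35)*(-7/3) = (4 - 35)*(-7/3) = -31*(-7/3) = 217/3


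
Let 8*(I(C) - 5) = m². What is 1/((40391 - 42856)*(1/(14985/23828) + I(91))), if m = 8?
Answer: -81/2913137 ≈ -2.7805e-5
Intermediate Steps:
I(C) = 13 (I(C) = 5 + (⅛)*8² = 5 + (⅛)*64 = 5 + 8 = 13)
1/((40391 - 42856)*(1/(14985/23828) + I(91))) = 1/((40391 - 42856)*(1/(14985/23828) + 13)) = 1/(-2465*(1/(14985*(1/23828)) + 13)) = 1/(-2465*(1/(405/644) + 13)) = 1/(-2465*(644/405 + 13)) = 1/(-2465*5909/405) = 1/(-2913137/81) = -81/2913137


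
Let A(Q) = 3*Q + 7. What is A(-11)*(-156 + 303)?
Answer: -3822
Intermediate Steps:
A(Q) = 7 + 3*Q
A(-11)*(-156 + 303) = (7 + 3*(-11))*(-156 + 303) = (7 - 33)*147 = -26*147 = -3822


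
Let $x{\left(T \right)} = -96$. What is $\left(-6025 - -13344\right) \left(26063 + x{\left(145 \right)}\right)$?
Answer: $190052473$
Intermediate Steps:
$\left(-6025 - -13344\right) \left(26063 + x{\left(145 \right)}\right) = \left(-6025 - -13344\right) \left(26063 - 96\right) = \left(-6025 + \left(-1262 + 14606\right)\right) 25967 = \left(-6025 + 13344\right) 25967 = 7319 \cdot 25967 = 190052473$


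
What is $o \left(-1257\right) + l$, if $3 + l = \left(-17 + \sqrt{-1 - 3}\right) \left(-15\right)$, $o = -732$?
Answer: $920376 - 30 i \approx 9.2038 \cdot 10^{5} - 30.0 i$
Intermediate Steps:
$l = 252 - 30 i$ ($l = -3 + \left(-17 + \sqrt{-1 - 3}\right) \left(-15\right) = -3 + \left(-17 + \sqrt{-4}\right) \left(-15\right) = -3 + \left(-17 + 2 i\right) \left(-15\right) = -3 + \left(255 - 30 i\right) = 252 - 30 i \approx 252.0 - 30.0 i$)
$o \left(-1257\right) + l = \left(-732\right) \left(-1257\right) + \left(252 - 30 i\right) = 920124 + \left(252 - 30 i\right) = 920376 - 30 i$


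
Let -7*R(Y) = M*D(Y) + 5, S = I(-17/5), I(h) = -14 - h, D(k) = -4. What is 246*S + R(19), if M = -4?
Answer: -13053/5 ≈ -2610.6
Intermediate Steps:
S = -53/5 (S = -14 - (-17)/5 = -14 - 1*(-17/5) = -14 + 17/5 = -53/5 ≈ -10.600)
R(Y) = -3 (R(Y) = -(-4*(-4) + 5)/7 = -(16 + 5)/7 = -⅐*21 = -3)
246*S + R(19) = 246*(-53/5) - 3 = -13038/5 - 3 = -13053/5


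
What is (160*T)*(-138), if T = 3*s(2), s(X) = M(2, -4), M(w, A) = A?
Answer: 264960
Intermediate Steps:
s(X) = -4
T = -12 (T = 3*(-4) = -12)
(160*T)*(-138) = (160*(-12))*(-138) = -1920*(-138) = 264960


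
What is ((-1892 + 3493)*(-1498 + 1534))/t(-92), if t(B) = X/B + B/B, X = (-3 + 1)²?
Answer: 662814/11 ≈ 60256.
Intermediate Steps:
X = 4 (X = (-2)² = 4)
t(B) = 1 + 4/B (t(B) = 4/B + B/B = 4/B + 1 = 1 + 4/B)
((-1892 + 3493)*(-1498 + 1534))/t(-92) = ((-1892 + 3493)*(-1498 + 1534))/(((4 - 92)/(-92))) = (1601*36)/((-1/92*(-88))) = 57636/(22/23) = 57636*(23/22) = 662814/11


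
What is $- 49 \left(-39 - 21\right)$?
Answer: $2940$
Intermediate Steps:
$- 49 \left(-39 - 21\right) = \left(-49\right) \left(-60\right) = 2940$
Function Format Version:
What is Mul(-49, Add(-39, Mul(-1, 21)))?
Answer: 2940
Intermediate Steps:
Mul(-49, Add(-39, Mul(-1, 21))) = Mul(-49, Add(-39, -21)) = Mul(-49, -60) = 2940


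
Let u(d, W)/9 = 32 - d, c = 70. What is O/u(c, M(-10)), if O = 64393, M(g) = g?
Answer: -64393/342 ≈ -188.28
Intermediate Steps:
u(d, W) = 288 - 9*d (u(d, W) = 9*(32 - d) = 288 - 9*d)
O/u(c, M(-10)) = 64393/(288 - 9*70) = 64393/(288 - 630) = 64393/(-342) = 64393*(-1/342) = -64393/342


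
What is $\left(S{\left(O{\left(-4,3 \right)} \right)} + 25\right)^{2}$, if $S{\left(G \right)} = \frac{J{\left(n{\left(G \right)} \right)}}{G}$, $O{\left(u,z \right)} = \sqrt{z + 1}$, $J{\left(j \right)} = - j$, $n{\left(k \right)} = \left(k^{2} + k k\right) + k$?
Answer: $400$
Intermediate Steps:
$n{\left(k \right)} = k + 2 k^{2}$ ($n{\left(k \right)} = \left(k^{2} + k^{2}\right) + k = 2 k^{2} + k = k + 2 k^{2}$)
$O{\left(u,z \right)} = \sqrt{1 + z}$
$S{\left(G \right)} = -1 - 2 G$ ($S{\left(G \right)} = \frac{\left(-1\right) G \left(1 + 2 G\right)}{G} = -1 - 2 G$)
$\left(S{\left(O{\left(-4,3 \right)} \right)} + 25\right)^{2} = \left(\left(-1 - 2 \sqrt{1 + 3}\right) + 25\right)^{2} = \left(\left(-1 - 2 \sqrt{4}\right) + 25\right)^{2} = \left(\left(-1 - 4\right) + 25\right)^{2} = \left(-5 + 25\right)^{2} = 20^{2} = 400$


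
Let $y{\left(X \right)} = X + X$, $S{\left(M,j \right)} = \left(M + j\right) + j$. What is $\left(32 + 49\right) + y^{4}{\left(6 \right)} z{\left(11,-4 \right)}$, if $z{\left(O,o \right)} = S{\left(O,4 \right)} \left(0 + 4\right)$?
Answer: $1576017$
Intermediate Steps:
$S{\left(M,j \right)} = M + 2 j$
$z{\left(O,o \right)} = 32 + 4 O$ ($z{\left(O,o \right)} = \left(O + 2 \cdot 4\right) \left(0 + 4\right) = \left(O + 8\right) 4 = \left(8 + O\right) 4 = 32 + 4 O$)
$y{\left(X \right)} = 2 X$
$\left(32 + 49\right) + y^{4}{\left(6 \right)} z{\left(11,-4 \right)} = \left(32 + 49\right) + \left(2 \cdot 6\right)^{4} \left(32 + 4 \cdot 11\right) = 81 + 12^{4} \left(32 + 44\right) = 81 + 20736 \cdot 76 = 81 + 1575936 = 1576017$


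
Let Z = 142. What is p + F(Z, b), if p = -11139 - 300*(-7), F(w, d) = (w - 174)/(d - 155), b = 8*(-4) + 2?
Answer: -1672183/185 ≈ -9038.8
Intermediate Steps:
b = -30 (b = -32 + 2 = -30)
F(w, d) = (-174 + w)/(-155 + d)
p = -9039 (p = -11139 - 1*(-2100) = -11139 + 2100 = -9039)
p + F(Z, b) = -9039 + (-174 + 142)/(-155 - 30) = -9039 - 32/(-185) = -9039 - 1/185*(-32) = -9039 + 32/185 = -1672183/185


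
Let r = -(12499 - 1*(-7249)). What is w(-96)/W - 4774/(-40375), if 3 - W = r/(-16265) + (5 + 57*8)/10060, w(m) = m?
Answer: -42190317375802/766356946375 ≈ -55.053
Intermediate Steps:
r = -19748 (r = -(12499 + 7249) = -1*19748 = -19748)
W = 56942931/32725180 (W = 3 - (-19748/(-16265) + (5 + 57*8)/10060) = 3 - (-19748*(-1/16265) + (5 + 456)*(1/10060)) = 3 - (19748/16265 + 461*(1/10060)) = 3 - (19748/16265 + 461/10060) = 3 - 1*41232609/32725180 = 3 - 41232609/32725180 = 56942931/32725180 ≈ 1.7400)
w(-96)/W - 4774/(-40375) = -96/56942931/32725180 - 4774/(-40375) = -96*32725180/56942931 - 4774*(-1/40375) = -1047205760/18980977 + 4774/40375 = -42190317375802/766356946375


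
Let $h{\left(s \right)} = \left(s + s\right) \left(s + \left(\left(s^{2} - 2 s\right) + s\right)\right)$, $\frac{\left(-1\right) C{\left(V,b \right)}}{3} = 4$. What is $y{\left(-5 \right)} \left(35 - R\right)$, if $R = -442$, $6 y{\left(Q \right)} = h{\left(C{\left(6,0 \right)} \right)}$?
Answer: $-274752$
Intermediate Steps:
$C{\left(V,b \right)} = -12$ ($C{\left(V,b \right)} = \left(-3\right) 4 = -12$)
$h{\left(s \right)} = 2 s^{3}$ ($h{\left(s \right)} = 2 s \left(s + \left(s^{2} - s\right)\right) = 2 s s^{2} = 2 s^{3}$)
$y{\left(Q \right)} = -576$ ($y{\left(Q \right)} = \frac{2 \left(-12\right)^{3}}{6} = \frac{2 \left(-1728\right)}{6} = \frac{1}{6} \left(-3456\right) = -576$)
$y{\left(-5 \right)} \left(35 - R\right) = - 576 \left(35 - -442\right) = - 576 \left(35 + 442\right) = \left(-576\right) 477 = -274752$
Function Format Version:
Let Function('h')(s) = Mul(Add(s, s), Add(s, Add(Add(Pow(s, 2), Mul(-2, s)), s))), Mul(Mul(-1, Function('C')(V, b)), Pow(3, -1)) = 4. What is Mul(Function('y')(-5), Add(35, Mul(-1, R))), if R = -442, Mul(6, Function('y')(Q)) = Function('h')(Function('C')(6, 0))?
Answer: -274752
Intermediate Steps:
Function('C')(V, b) = -12 (Function('C')(V, b) = Mul(-3, 4) = -12)
Function('h')(s) = Mul(2, Pow(s, 3)) (Function('h')(s) = Mul(Mul(2, s), Add(s, Add(Pow(s, 2), Mul(-1, s)))) = Mul(Mul(2, s), Pow(s, 2)) = Mul(2, Pow(s, 3)))
Function('y')(Q) = -576 (Function('y')(Q) = Mul(Rational(1, 6), Mul(2, Pow(-12, 3))) = Mul(Rational(1, 6), Mul(2, -1728)) = Mul(Rational(1, 6), -3456) = -576)
Mul(Function('y')(-5), Add(35, Mul(-1, R))) = Mul(-576, Add(35, Mul(-1, -442))) = Mul(-576, Add(35, 442)) = Mul(-576, 477) = -274752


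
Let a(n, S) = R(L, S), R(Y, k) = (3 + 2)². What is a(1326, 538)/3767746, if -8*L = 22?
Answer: 25/3767746 ≈ 6.6353e-6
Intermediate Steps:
L = -11/4 (L = -⅛*22 = -11/4 ≈ -2.7500)
R(Y, k) = 25 (R(Y, k) = 5² = 25)
a(n, S) = 25
a(1326, 538)/3767746 = 25/3767746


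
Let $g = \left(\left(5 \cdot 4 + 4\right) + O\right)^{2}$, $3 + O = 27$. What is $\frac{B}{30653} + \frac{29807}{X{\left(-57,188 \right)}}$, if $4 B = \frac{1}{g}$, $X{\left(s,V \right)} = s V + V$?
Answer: $- \frac{37591157617}{13277408256} \approx -2.8312$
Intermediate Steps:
$O = 24$ ($O = -3 + 27 = 24$)
$X{\left(s,V \right)} = V + V s$ ($X{\left(s,V \right)} = V s + V = V + V s$)
$g = 2304$ ($g = \left(\left(5 \cdot 4 + 4\right) + 24\right)^{2} = \left(\left(20 + 4\right) + 24\right)^{2} = \left(24 + 24\right)^{2} = 48^{2} = 2304$)
$B = \frac{1}{9216}$ ($B = \frac{1}{4 \cdot 2304} = \frac{1}{4} \cdot \frac{1}{2304} = \frac{1}{9216} \approx 0.00010851$)
$\frac{B}{30653} + \frac{29807}{X{\left(-57,188 \right)}} = \frac{1}{9216 \cdot 30653} + \frac{29807}{188 \left(1 - 57\right)} = \frac{1}{9216} \cdot \frac{1}{30653} + \frac{29807}{188 \left(-56\right)} = \frac{1}{282498048} + \frac{29807}{-10528} = \frac{1}{282498048} + 29807 \left(- \frac{1}{10528}\right) = \frac{1}{282498048} - \frac{29807}{10528} = - \frac{37591157617}{13277408256}$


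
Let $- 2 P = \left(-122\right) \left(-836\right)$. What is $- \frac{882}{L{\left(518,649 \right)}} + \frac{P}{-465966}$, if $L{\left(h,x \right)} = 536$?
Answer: $- \frac{95912039}{62439444} \approx -1.5361$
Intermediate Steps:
$P = -50996$ ($P = - \frac{\left(-122\right) \left(-836\right)}{2} = \left(- \frac{1}{2}\right) 101992 = -50996$)
$- \frac{882}{L{\left(518,649 \right)}} + \frac{P}{-465966} = - \frac{882}{536} - \frac{50996}{-465966} = \left(-882\right) \frac{1}{536} - - \frac{25498}{232983} = - \frac{441}{268} + \frac{25498}{232983} = - \frac{95912039}{62439444}$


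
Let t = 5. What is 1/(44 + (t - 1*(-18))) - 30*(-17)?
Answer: 34171/67 ≈ 510.02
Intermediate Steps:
1/(44 + (t - 1*(-18))) - 30*(-17) = 1/(44 + (5 - 1*(-18))) - 30*(-17) = 1/(44 + (5 + 18)) + 510 = 1/(44 + 23) + 510 = 1/67 + 510 = 34171/67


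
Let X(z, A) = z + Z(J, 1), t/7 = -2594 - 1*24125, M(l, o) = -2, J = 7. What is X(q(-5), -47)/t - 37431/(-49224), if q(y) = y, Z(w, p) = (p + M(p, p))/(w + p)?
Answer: 41673122/54800669 ≈ 0.76045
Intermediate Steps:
Z(w, p) = (-2 + p)/(p + w) (Z(w, p) = (p - 2)/(w + p) = (-2 + p)/(p + w))
t = -187033 (t = 7*(-2594 - 1*24125) = 7*(-2594 - 24125) = 7*(-26719) = -187033)
X(z, A) = -⅛ + z (X(z, A) = z + (-2 + 1)/(1 + 7) = z - 1/8 = z + (⅛)*(-1) = z - ⅛ = -⅛ + z)
X(q(-5), -47)/t - 37431/(-49224) = (-⅛ - 5)/(-187033) - 37431/(-49224) = -41/8*(-1/187033) - 37431*(-1/49224) = 41/1496264 + 12477/16408 = 41673122/54800669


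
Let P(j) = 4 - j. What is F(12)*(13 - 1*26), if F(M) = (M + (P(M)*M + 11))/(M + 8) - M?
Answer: 4069/20 ≈ 203.45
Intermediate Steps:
F(M) = -M + (11 + M + M*(4 - M))/(8 + M) (F(M) = (M + ((4 - M)*M + 11))/(M + 8) - M = (M + (M*(4 - M) + 11))/(8 + M) - M = (M + (11 + M*(4 - M)))/(8 + M) - M = (11 + M + M*(4 - M))/(8 + M) - M = -M + (11 + M + M*(4 - M))/(8 + M))
F(12)*(13 - 1*26) = ((11 - 3*12 - 2*12**2)/(8 + 12))*(13 - 1*26) = ((11 - 36 - 2*144)/20)*(13 - 26) = ((11 - 36 - 288)/20)*(-13) = ((1/20)*(-313))*(-13) = -313/20*(-13) = 4069/20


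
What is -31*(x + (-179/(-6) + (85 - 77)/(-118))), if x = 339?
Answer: -4046833/354 ≈ -11432.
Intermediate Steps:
-31*(x + (-179/(-6) + (85 - 77)/(-118))) = -31*(339 + (-179/(-6) + (85 - 77)/(-118))) = -31*(339 + (-179*(-⅙) + 8*(-1/118))) = -31*(339 + (179/6 - 4/59)) = -31*(339 + 10537/354) = -31*130543/354 = -4046833/354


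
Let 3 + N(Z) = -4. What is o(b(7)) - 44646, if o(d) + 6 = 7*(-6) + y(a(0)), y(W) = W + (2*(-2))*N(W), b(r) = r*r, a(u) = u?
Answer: -44666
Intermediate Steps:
N(Z) = -7 (N(Z) = -3 - 4 = -7)
b(r) = r²
y(W) = 28 + W (y(W) = W + (2*(-2))*(-7) = W - 4*(-7) = W + 28 = 28 + W)
o(d) = -20 (o(d) = -6 + (7*(-6) + (28 + 0)) = -6 + (-42 + 28) = -6 - 14 = -20)
o(b(7)) - 44646 = -20 - 44646 = -44666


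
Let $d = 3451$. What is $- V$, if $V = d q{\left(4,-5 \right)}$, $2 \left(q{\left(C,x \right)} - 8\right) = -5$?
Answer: $- \frac{37961}{2} \approx -18981.0$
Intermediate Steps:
$q{\left(C,x \right)} = \frac{11}{2}$ ($q{\left(C,x \right)} = 8 + \frac{1}{2} \left(-5\right) = 8 - \frac{5}{2} = \frac{11}{2}$)
$V = \frac{37961}{2}$ ($V = 3451 \cdot \frac{11}{2} = \frac{37961}{2} \approx 18981.0$)
$- V = \left(-1\right) \frac{37961}{2} = - \frac{37961}{2}$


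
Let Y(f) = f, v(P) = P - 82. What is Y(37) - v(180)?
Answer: -61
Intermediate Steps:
v(P) = -82 + P
Y(37) - v(180) = 37 - (-82 + 180) = 37 - 1*98 = 37 - 98 = -61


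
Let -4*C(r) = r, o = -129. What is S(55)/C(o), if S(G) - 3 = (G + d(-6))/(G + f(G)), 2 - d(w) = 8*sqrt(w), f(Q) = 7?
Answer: 162/1333 - 16*I*sqrt(6)/3999 ≈ 0.12153 - 0.0098004*I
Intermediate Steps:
C(r) = -r/4
d(w) = 2 - 8*sqrt(w)
S(G) = 3 + (2 + G - 8*I*sqrt(6))/(7 + G) (S(G) = 3 + (G + (2 - 8*I*sqrt(6)))/(G + 7) = 3 + (G + (2 - 8*I*sqrt(6)))/(7 + G) = 3 + (2 + G - 8*I*sqrt(6))/(7 + G))
S(55)/C(o) = ((23 + 4*55 - 8*I*sqrt(6))/(7 + 55))/((-1/4*(-129))) = ((23 + 220 - 8*I*sqrt(6))/62)/(129/4) = ((243 - 8*I*sqrt(6))/62)*(4/129) = (243/62 - 4*I*sqrt(6)/31)*(4/129) = 162/1333 - 16*I*sqrt(6)/3999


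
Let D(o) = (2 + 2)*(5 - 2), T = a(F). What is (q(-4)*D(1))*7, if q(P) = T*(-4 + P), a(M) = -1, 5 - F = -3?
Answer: 672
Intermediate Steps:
F = 8 (F = 5 - 1*(-3) = 5 + 3 = 8)
T = -1
q(P) = 4 - P (q(P) = -(-4 + P) = 4 - P)
D(o) = 12 (D(o) = 4*3 = 12)
(q(-4)*D(1))*7 = ((4 - 1*(-4))*12)*7 = ((4 + 4)*12)*7 = (8*12)*7 = 96*7 = 672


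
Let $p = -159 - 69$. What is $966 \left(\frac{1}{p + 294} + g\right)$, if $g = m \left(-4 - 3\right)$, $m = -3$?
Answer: $\frac{223307}{11} \approx 20301.0$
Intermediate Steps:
$p = -228$
$g = 21$ ($g = - 3 \left(-4 - 3\right) = \left(-3\right) \left(-7\right) = 21$)
$966 \left(\frac{1}{p + 294} + g\right) = 966 \left(\frac{1}{-228 + 294} + 21\right) = 966 \left(\frac{1}{66} + 21\right) = 966 \cdot \frac{1387}{66} = \frac{223307}{11}$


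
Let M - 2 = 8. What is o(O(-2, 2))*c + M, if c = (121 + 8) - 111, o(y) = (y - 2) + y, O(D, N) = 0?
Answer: -26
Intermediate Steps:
M = 10 (M = 2 + 8 = 10)
o(y) = -2 + 2*y (o(y) = (-2 + y) + y = -2 + 2*y)
c = 18 (c = 129 - 111 = 18)
o(O(-2, 2))*c + M = (-2 + 2*0)*18 + 10 = (-2 + 0)*18 + 10 = -2*18 + 10 = -36 + 10 = -26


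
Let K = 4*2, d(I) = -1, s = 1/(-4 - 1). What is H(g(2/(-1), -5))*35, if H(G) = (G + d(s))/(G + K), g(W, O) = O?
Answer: -70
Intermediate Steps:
s = -1/5 (s = 1/(-5) = -1/5 ≈ -0.20000)
K = 8
H(G) = (-1 + G)/(8 + G) (H(G) = (G - 1)/(G + 8) = (-1 + G)/(8 + G))
H(g(2/(-1), -5))*35 = ((-1 - 5)/(8 - 5))*35 = (-6/3)*35 = ((1/3)*(-6))*35 = -2*35 = -70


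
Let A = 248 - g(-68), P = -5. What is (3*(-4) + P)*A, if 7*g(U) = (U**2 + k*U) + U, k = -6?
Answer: 54876/7 ≈ 7839.4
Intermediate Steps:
g(U) = -5*U/7 + U**2/7 (g(U) = ((U**2 - 6*U) + U)/7 = (U**2 - 5*U)/7 = -5*U/7 + U**2/7)
A = -3228/7 (A = 248 - (-68)*(-5 - 68)/7 = 248 - (-68)*(-73)/7 = 248 - 1*4964/7 = 248 - 4964/7 = -3228/7 ≈ -461.14)
(3*(-4) + P)*A = (3*(-4) - 5)*(-3228/7) = (-12 - 5)*(-3228/7) = -17*(-3228/7) = 54876/7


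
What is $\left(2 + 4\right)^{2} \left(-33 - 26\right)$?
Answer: $-2124$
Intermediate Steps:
$\left(2 + 4\right)^{2} \left(-33 - 26\right) = 6^{2} \left(-59\right) = 36 \left(-59\right) = -2124$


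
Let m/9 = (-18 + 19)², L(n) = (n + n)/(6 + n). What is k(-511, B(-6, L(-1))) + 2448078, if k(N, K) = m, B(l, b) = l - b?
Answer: 2448087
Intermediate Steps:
L(n) = 2*n/(6 + n) (L(n) = (2*n)/(6 + n) = 2*n/(6 + n))
m = 9 (m = 9*(-18 + 19)² = 9*1² = 9*1 = 9)
k(N, K) = 9
k(-511, B(-6, L(-1))) + 2448078 = 9 + 2448078 = 2448087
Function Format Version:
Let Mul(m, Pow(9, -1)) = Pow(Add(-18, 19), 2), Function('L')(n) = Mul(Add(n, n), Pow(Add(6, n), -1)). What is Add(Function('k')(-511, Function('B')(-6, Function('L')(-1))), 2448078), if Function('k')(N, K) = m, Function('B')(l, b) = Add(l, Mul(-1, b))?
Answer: 2448087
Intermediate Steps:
Function('L')(n) = Mul(2, n, Pow(Add(6, n), -1)) (Function('L')(n) = Mul(Mul(2, n), Pow(Add(6, n), -1)) = Mul(2, n, Pow(Add(6, n), -1)))
m = 9 (m = Mul(9, Pow(Add(-18, 19), 2)) = Mul(9, Pow(1, 2)) = Mul(9, 1) = 9)
Function('k')(N, K) = 9
Add(Function('k')(-511, Function('B')(-6, Function('L')(-1))), 2448078) = Add(9, 2448078) = 2448087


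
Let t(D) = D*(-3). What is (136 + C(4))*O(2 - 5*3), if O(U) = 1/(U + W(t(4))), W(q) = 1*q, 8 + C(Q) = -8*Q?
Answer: -96/25 ≈ -3.8400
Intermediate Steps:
C(Q) = -8 - 8*Q
t(D) = -3*D
W(q) = q
O(U) = 1/(-12 + U) (O(U) = 1/(U - 3*4) = 1/(U - 12) = 1/(-12 + U))
(136 + C(4))*O(2 - 5*3) = (136 + (-8 - 8*4))/(-12 + (2 - 5*3)) = (136 + (-8 - 32))/(-12 + (2 - 15)) = (136 - 40)/(-12 - 13) = 96/(-25) = 96*(-1/25) = -96/25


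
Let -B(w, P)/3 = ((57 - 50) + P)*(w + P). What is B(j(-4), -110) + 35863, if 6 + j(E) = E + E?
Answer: -2453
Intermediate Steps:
j(E) = -6 + 2*E (j(E) = -6 + (E + E) = -6 + 2*E)
B(w, P) = -3*(7 + P)*(P + w) (B(w, P) = -3*((57 - 50) + P)*(w + P) = -3*(7 + P)*(P + w))
B(j(-4), -110) + 35863 = (-21*(-110) - 21*(-6 + 2*(-4)) - 3*(-110)**2 - 3*(-110)*(-6 + 2*(-4))) + 35863 = (2310 - 21*(-6 - 8) - 3*12100 - 3*(-110)*(-6 - 8)) + 35863 = (2310 - 21*(-14) - 36300 - 3*(-110)*(-14)) + 35863 = (2310 + 294 - 36300 - 4620) + 35863 = -38316 + 35863 = -2453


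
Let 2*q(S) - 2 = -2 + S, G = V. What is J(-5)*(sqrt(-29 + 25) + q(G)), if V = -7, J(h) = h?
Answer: 35/2 - 10*I ≈ 17.5 - 10.0*I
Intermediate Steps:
G = -7
q(S) = S/2 (q(S) = 1 + (-2 + S)/2 = 1 + (-1 + S/2) = S/2)
J(-5)*(sqrt(-29 + 25) + q(G)) = -5*(sqrt(-29 + 25) + (1/2)*(-7)) = -5*(sqrt(-4) - 7/2) = -5*(2*I - 7/2) = -5*(-7/2 + 2*I) = 35/2 - 10*I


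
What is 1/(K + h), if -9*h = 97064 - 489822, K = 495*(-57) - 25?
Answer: 9/138598 ≈ 6.4936e-5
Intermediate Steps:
K = -28240 (K = -28215 - 25 = -28240)
h = 392758/9 (h = -(97064 - 489822)/9 = -⅑*(-392758) = 392758/9 ≈ 43640.)
1/(K + h) = 1/(-28240 + 392758/9) = 1/(138598/9) = 9/138598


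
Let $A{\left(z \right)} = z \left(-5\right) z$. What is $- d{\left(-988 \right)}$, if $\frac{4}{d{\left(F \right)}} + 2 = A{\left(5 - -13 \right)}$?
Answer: $\frac{2}{811} \approx 0.0024661$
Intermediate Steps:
$A{\left(z \right)} = - 5 z^{2}$ ($A{\left(z \right)} = - 5 z z = - 5 z^{2}$)
$d{\left(F \right)} = - \frac{2}{811}$ ($d{\left(F \right)} = \frac{4}{-2 - 5 \left(5 - -13\right)^{2}} = \frac{4}{-2 - 5 \left(5 + 13\right)^{2}} = \frac{4}{-2 - 5 \cdot 18^{2}} = \frac{4}{-2 - 1620} = \frac{4}{-1622} = 4 \left(- \frac{1}{1622}\right) = - \frac{2}{811}$)
$- d{\left(-988 \right)} = \left(-1\right) \left(- \frac{2}{811}\right) = \frac{2}{811}$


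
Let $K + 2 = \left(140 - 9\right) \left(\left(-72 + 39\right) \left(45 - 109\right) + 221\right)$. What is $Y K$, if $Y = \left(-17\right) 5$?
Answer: $-25977785$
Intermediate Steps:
$Y = -85$
$K = 305621$ ($K = -2 + \left(140 - 9\right) \left(\left(-72 + 39\right) \left(45 - 109\right) + 221\right) = -2 + 131 \left(\left(-33\right) \left(-64\right) + 221\right) = -2 + 131 \left(2112 + 221\right) = -2 + 131 \cdot 2333 = -2 + 305623 = 305621$)
$Y K = \left(-85\right) 305621 = -25977785$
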